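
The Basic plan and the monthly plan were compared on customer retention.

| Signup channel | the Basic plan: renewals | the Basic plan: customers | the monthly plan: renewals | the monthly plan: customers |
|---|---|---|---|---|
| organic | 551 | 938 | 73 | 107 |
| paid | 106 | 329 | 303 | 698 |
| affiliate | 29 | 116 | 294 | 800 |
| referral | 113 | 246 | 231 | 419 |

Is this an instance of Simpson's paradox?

Yes

Organic: the Basic plan 551/938 = 58.7%, the monthly plan 73/107 = 68.2% → the monthly plan
Paid: the Basic plan 106/329 = 32.2%, the monthly plan 303/698 = 43.4% → the monthly plan
Affiliate: the Basic plan 29/116 = 25.0%, the monthly plan 294/800 = 36.8% → the monthly plan
Referral: the Basic plan 113/246 = 45.9%, the monthly plan 231/419 = 55.1% → the monthly plan
Overall: the Basic plan 799/1629 = 49.0%, the monthly plan 901/2024 = 44.5% → the Basic plan
The monthly plan wins each signup group but the Basic plan wins overall — the comparison reverses. The monthly plan's customers skew toward affiliate, which has a lower base rate.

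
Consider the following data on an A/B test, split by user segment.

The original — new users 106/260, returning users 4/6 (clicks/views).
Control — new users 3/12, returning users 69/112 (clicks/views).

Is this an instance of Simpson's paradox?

Yes

New users: the original 106/260 = 40.8%, Control 3/12 = 25.0% → the original
Returning users: the original 4/6 = 66.7%, Control 69/112 = 61.6% → the original
Overall: the original 110/266 = 41.4%, Control 72/124 = 58.1% → Control
The original wins each user group but Control wins overall — the comparison reverses. The original's views skew toward new users, which has a lower base rate.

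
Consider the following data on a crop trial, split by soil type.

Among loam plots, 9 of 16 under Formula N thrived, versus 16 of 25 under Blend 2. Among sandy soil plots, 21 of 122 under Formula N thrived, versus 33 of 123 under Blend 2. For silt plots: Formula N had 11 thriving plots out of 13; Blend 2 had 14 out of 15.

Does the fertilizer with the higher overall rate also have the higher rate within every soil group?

Yes

Loam: Formula N 9/16 = 56.2%, Blend 2 16/25 = 64.0% → Blend 2
Sandy soil: Formula N 21/122 = 17.2%, Blend 2 33/123 = 26.8% → Blend 2
Silt: Formula N 11/13 = 84.6%, Blend 2 14/15 = 93.3% → Blend 2
Overall: Formula N 41/151 = 27.2%, Blend 2 63/163 = 38.7% → Blend 2
Blend 2 wins overall and in every soil group — no reversal.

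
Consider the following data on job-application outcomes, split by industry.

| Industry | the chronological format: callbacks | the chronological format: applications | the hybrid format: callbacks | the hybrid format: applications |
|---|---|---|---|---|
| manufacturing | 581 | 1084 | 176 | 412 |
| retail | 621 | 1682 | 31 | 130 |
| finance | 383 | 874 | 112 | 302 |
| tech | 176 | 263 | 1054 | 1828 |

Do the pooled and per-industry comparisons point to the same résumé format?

No

Manufacturing: the chronological format 581/1084 = 53.6%, the hybrid format 176/412 = 42.7% → the chronological format
Retail: the chronological format 621/1682 = 36.9%, the hybrid format 31/130 = 23.8% → the chronological format
Finance: the chronological format 383/874 = 43.8%, the hybrid format 112/302 = 37.1% → the chronological format
Tech: the chronological format 176/263 = 66.9%, the hybrid format 1054/1828 = 57.7% → the chronological format
Overall: the chronological format 1761/3903 = 45.1%, the hybrid format 1373/2672 = 51.4% → the hybrid format
The chronological format wins each industry group but the hybrid format wins overall — the comparison reverses. The chronological format's applications skew toward retail, which has a lower base rate.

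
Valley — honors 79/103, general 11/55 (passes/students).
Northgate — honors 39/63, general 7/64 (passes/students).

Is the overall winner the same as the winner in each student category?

Yes

Honors: Valley 79/103 = 76.7%, Northgate 39/63 = 61.9% → Valley
General: Valley 11/55 = 20.0%, Northgate 7/64 = 10.9% → Valley
Overall: Valley 90/158 = 57.0%, Northgate 46/127 = 36.2% → Valley
Valley wins overall and in every student group — no reversal.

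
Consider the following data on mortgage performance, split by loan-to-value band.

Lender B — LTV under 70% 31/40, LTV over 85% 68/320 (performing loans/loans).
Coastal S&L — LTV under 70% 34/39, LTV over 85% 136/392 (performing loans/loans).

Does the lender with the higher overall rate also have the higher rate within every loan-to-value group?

LTV under 70%: Lender B 31/40 = 77.5%, Coastal S&L 34/39 = 87.2% → Coastal S&L
LTV over 85%: Lender B 68/320 = 21.2%, Coastal S&L 136/392 = 34.7% → Coastal S&L
Overall: Lender B 99/360 = 27.5%, Coastal S&L 170/431 = 39.4% → Coastal S&L
Coastal S&L wins overall and in every loan-to-value group — no reversal.

Yes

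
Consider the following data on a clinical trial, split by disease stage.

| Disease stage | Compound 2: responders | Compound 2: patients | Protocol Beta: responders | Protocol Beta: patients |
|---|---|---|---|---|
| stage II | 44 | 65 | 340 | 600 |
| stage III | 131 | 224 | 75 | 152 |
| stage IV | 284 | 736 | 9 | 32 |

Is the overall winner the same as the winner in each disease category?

Stage II: Compound 2 44/65 = 67.7%, Protocol Beta 340/600 = 56.7% → Compound 2
Stage III: Compound 2 131/224 = 58.5%, Protocol Beta 75/152 = 49.3% → Compound 2
Stage IV: Compound 2 284/736 = 38.6%, Protocol Beta 9/32 = 28.1% → Compound 2
Overall: Compound 2 459/1025 = 44.8%, Protocol Beta 424/784 = 54.1% → Protocol Beta
Compound 2 wins each disease group but Protocol Beta wins overall — the comparison reverses. Compound 2's patients skew toward stage IV, which has a lower base rate.

No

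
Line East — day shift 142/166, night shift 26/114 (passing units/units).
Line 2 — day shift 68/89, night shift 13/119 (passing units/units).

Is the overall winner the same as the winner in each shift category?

Day shift: Line East 142/166 = 85.5%, Line 2 68/89 = 76.4% → Line East
Night shift: Line East 26/114 = 22.8%, Line 2 13/119 = 10.9% → Line East
Overall: Line East 168/280 = 60.0%, Line 2 81/208 = 38.9% → Line East
Line East wins overall and in every shift group — no reversal.

Yes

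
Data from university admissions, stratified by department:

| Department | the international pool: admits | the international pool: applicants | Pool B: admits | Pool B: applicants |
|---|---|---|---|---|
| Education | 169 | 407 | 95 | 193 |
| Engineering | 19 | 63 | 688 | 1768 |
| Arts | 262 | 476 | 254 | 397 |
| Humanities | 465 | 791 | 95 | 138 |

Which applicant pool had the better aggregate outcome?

Education: the international pool 169/407 = 41.5%, Pool B 95/193 = 49.2% → Pool B
Engineering: the international pool 19/63 = 30.2%, Pool B 688/1768 = 38.9% → Pool B
Arts: the international pool 262/476 = 55.0%, Pool B 254/397 = 64.0% → Pool B
Humanities: the international pool 465/791 = 58.8%, Pool B 95/138 = 68.8% → Pool B
Overall: the international pool 915/1737 = 52.7%, Pool B 1132/2496 = 45.4% → the international pool
(Pool B wins every department group but the international pool wins overall — Pool B's applicants skew toward the low-rate Engineering group.)

the international pool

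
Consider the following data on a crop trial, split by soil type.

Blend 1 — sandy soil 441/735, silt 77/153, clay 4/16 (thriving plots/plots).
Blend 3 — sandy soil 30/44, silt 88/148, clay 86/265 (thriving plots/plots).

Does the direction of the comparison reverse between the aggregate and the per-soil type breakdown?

Yes

Sandy soil: Blend 1 441/735 = 60.0%, Blend 3 30/44 = 68.2% → Blend 3
Silt: Blend 1 77/153 = 50.3%, Blend 3 88/148 = 59.5% → Blend 3
Clay: Blend 1 4/16 = 25.0%, Blend 3 86/265 = 32.5% → Blend 3
Overall: Blend 1 522/904 = 57.7%, Blend 3 204/457 = 44.6% → Blend 1
Blend 3 wins each soil group but Blend 1 wins overall — the comparison reverses. Blend 3's plots skew toward clay, which has a lower base rate.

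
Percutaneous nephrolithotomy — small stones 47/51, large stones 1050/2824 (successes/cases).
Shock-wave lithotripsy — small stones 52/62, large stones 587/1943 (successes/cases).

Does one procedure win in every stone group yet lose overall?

Small stones: percutaneous nephrolithotomy 47/51 = 92.2%, shock-wave lithotripsy 52/62 = 83.9% → percutaneous nephrolithotomy
Large stones: percutaneous nephrolithotomy 1050/2824 = 37.2%, shock-wave lithotripsy 587/1943 = 30.2% → percutaneous nephrolithotomy
Overall: percutaneous nephrolithotomy 1097/2875 = 38.2%, shock-wave lithotripsy 639/2005 = 31.9% → percutaneous nephrolithotomy
Percutaneous nephrolithotomy wins overall and in every stone group — no reversal.

No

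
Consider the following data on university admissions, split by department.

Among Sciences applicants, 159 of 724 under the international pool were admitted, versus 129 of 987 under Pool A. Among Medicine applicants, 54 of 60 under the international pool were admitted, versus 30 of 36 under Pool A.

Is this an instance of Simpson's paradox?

No

Sciences: the international pool 159/724 = 22.0%, Pool A 129/987 = 13.1% → the international pool
Medicine: the international pool 54/60 = 90.0%, Pool A 30/36 = 83.3% → the international pool
Overall: the international pool 213/784 = 27.2%, Pool A 159/1023 = 15.5% → the international pool
The international pool wins overall and in every department group — no reversal.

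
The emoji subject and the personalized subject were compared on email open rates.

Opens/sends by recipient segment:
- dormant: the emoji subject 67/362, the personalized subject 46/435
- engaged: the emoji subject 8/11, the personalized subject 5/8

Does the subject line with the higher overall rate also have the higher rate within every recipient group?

Dormant: the emoji subject 67/362 = 18.5%, the personalized subject 46/435 = 10.6% → the emoji subject
Engaged: the emoji subject 8/11 = 72.7%, the personalized subject 5/8 = 62.5% → the emoji subject
Overall: the emoji subject 75/373 = 20.1%, the personalized subject 51/443 = 11.5% → the emoji subject
The emoji subject wins overall and in every recipient group — no reversal.

Yes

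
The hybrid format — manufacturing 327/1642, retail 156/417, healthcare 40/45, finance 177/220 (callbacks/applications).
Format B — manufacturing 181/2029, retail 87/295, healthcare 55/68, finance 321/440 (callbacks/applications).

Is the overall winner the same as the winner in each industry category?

Yes

Manufacturing: the hybrid format 327/1642 = 19.9%, Format B 181/2029 = 8.9% → the hybrid format
Retail: the hybrid format 156/417 = 37.4%, Format B 87/295 = 29.5% → the hybrid format
Healthcare: the hybrid format 40/45 = 88.9%, Format B 55/68 = 80.9% → the hybrid format
Finance: the hybrid format 177/220 = 80.5%, Format B 321/440 = 73.0% → the hybrid format
Overall: the hybrid format 700/2324 = 30.1%, Format B 644/2832 = 22.7% → the hybrid format
The hybrid format wins overall and in every industry group — no reversal.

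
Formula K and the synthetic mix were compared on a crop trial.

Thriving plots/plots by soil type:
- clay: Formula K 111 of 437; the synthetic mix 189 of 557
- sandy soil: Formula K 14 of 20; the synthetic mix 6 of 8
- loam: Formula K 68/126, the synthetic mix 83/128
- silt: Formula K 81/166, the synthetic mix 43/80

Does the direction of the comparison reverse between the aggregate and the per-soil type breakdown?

No

Clay: Formula K 111/437 = 25.4%, the synthetic mix 189/557 = 33.9% → the synthetic mix
Sandy soil: Formula K 14/20 = 70.0%, the synthetic mix 6/8 = 75.0% → the synthetic mix
Loam: Formula K 68/126 = 54.0%, the synthetic mix 83/128 = 64.8% → the synthetic mix
Silt: Formula K 81/166 = 48.8%, the synthetic mix 43/80 = 53.8% → the synthetic mix
Overall: Formula K 274/749 = 36.6%, the synthetic mix 321/773 = 41.5% → the synthetic mix
The synthetic mix wins overall and in every soil group — no reversal.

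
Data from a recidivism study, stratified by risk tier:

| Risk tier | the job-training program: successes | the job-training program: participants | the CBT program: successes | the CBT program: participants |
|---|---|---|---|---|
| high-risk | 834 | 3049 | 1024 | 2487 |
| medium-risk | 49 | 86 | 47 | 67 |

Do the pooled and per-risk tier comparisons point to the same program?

High-risk: the job-training program 834/3049 = 27.4%, the CBT program 1024/2487 = 41.2% → the CBT program
Medium-risk: the job-training program 49/86 = 57.0%, the CBT program 47/67 = 70.1% → the CBT program
Overall: the job-training program 883/3135 = 28.2%, the CBT program 1071/2554 = 41.9% → the CBT program
The CBT program wins overall and in every risk group — no reversal.

Yes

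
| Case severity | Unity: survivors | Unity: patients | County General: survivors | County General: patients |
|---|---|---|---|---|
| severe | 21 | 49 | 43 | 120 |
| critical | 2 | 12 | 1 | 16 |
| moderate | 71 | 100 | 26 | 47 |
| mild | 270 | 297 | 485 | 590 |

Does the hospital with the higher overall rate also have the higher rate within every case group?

Severe: Unity 21/49 = 42.9%, County General 43/120 = 35.8% → Unity
Critical: Unity 2/12 = 16.7%, County General 1/16 = 6.2% → Unity
Moderate: Unity 71/100 = 71.0%, County General 26/47 = 55.3% → Unity
Mild: Unity 270/297 = 90.9%, County General 485/590 = 82.2% → Unity
Overall: Unity 364/458 = 79.5%, County General 555/773 = 71.8% → Unity
Unity wins overall and in every case group — no reversal.

Yes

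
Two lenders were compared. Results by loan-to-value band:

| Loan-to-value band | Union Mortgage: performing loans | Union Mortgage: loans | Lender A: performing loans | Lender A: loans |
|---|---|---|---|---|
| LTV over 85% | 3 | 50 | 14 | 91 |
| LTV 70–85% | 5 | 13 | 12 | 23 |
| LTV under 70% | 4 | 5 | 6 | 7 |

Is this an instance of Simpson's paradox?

No

LTV over 85%: Union Mortgage 3/50 = 6.0%, Lender A 14/91 = 15.4% → Lender A
LTV 70–85%: Union Mortgage 5/13 = 38.5%, Lender A 12/23 = 52.2% → Lender A
LTV under 70%: Union Mortgage 4/5 = 80.0%, Lender A 6/7 = 85.7% → Lender A
Overall: Union Mortgage 12/68 = 17.6%, Lender A 32/121 = 26.4% → Lender A
Lender A wins overall and in every loan-to-value group — no reversal.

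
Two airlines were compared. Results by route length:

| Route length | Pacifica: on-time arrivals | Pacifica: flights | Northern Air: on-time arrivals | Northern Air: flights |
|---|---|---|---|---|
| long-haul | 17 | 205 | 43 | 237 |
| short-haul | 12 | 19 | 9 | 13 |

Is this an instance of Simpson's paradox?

No

Long-haul: Pacifica 17/205 = 8.3%, Northern Air 43/237 = 18.1% → Northern Air
Short-haul: Pacifica 12/19 = 63.2%, Northern Air 9/13 = 69.2% → Northern Air
Overall: Pacifica 29/224 = 12.9%, Northern Air 52/250 = 20.8% → Northern Air
Northern Air wins overall and in every route group — no reversal.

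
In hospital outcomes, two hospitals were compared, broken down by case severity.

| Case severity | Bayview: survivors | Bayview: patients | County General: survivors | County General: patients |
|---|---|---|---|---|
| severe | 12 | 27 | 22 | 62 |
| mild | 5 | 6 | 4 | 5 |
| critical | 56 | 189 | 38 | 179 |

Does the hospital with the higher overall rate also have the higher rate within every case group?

Severe: Bayview 12/27 = 44.4%, County General 22/62 = 35.5% → Bayview
Mild: Bayview 5/6 = 83.3%, County General 4/5 = 80.0% → Bayview
Critical: Bayview 56/189 = 29.6%, County General 38/179 = 21.2% → Bayview
Overall: Bayview 73/222 = 32.9%, County General 64/246 = 26.0% → Bayview
Bayview wins overall and in every case group — no reversal.

Yes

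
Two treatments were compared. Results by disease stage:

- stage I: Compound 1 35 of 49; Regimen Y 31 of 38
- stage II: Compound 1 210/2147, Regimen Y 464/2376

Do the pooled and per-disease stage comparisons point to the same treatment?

Stage I: Compound 1 35/49 = 71.4%, Regimen Y 31/38 = 81.6% → Regimen Y
Stage II: Compound 1 210/2147 = 9.8%, Regimen Y 464/2376 = 19.5% → Regimen Y
Overall: Compound 1 245/2196 = 11.2%, Regimen Y 495/2414 = 20.5% → Regimen Y
Regimen Y wins overall and in every disease group — no reversal.

Yes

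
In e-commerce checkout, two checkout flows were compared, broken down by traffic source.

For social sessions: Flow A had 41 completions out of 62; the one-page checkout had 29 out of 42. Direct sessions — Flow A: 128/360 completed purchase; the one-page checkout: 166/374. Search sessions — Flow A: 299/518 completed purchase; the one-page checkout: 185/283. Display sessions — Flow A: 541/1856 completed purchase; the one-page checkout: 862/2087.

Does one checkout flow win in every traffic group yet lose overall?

Social: Flow A 41/62 = 66.1%, the one-page checkout 29/42 = 69.0% → the one-page checkout
Direct: Flow A 128/360 = 35.6%, the one-page checkout 166/374 = 44.4% → the one-page checkout
Search: Flow A 299/518 = 57.7%, the one-page checkout 185/283 = 65.4% → the one-page checkout
Display: Flow A 541/1856 = 29.1%, the one-page checkout 862/2087 = 41.3% → the one-page checkout
Overall: Flow A 1009/2796 = 36.1%, the one-page checkout 1242/2786 = 44.6% → the one-page checkout
The one-page checkout wins overall and in every traffic group — no reversal.

No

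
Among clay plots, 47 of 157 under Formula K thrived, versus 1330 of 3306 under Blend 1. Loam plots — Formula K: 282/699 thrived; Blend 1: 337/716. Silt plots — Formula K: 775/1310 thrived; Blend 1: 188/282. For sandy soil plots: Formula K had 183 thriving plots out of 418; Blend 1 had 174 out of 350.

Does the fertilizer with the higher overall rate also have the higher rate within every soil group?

No

Clay: Formula K 47/157 = 29.9%, Blend 1 1330/3306 = 40.2% → Blend 1
Loam: Formula K 282/699 = 40.3%, Blend 1 337/716 = 47.1% → Blend 1
Silt: Formula K 775/1310 = 59.2%, Blend 1 188/282 = 66.7% → Blend 1
Sandy soil: Formula K 183/418 = 43.8%, Blend 1 174/350 = 49.7% → Blend 1
Overall: Formula K 1287/2584 = 49.8%, Blend 1 2029/4654 = 43.6% → Formula K
Blend 1 wins each soil group but Formula K wins overall — the comparison reverses. Blend 1's plots skew toward clay, which has a lower base rate.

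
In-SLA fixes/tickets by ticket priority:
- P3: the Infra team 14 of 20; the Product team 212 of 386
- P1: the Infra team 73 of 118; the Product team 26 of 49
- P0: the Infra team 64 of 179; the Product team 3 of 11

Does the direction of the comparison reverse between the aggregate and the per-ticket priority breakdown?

P3: the Infra team 14/20 = 70.0%, the Product team 212/386 = 54.9% → the Infra team
P1: the Infra team 73/118 = 61.9%, the Product team 26/49 = 53.1% → the Infra team
P0: the Infra team 64/179 = 35.8%, the Product team 3/11 = 27.3% → the Infra team
Overall: the Infra team 151/317 = 47.6%, the Product team 241/446 = 54.0% → the Product team
The Infra team wins each ticket group but the Product team wins overall — the comparison reverses. The Infra team's tickets skew toward P0, which has a lower base rate.

Yes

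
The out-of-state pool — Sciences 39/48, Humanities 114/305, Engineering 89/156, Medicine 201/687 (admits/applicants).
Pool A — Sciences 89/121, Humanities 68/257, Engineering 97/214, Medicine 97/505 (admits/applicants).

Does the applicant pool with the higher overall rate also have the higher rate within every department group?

Sciences: the out-of-state pool 39/48 = 81.2%, Pool A 89/121 = 73.6% → the out-of-state pool
Humanities: the out-of-state pool 114/305 = 37.4%, Pool A 68/257 = 26.5% → the out-of-state pool
Engineering: the out-of-state pool 89/156 = 57.1%, Pool A 97/214 = 45.3% → the out-of-state pool
Medicine: the out-of-state pool 201/687 = 29.3%, Pool A 97/505 = 19.2% → the out-of-state pool
Overall: the out-of-state pool 443/1196 = 37.0%, Pool A 351/1097 = 32.0% → the out-of-state pool
The out-of-state pool wins overall and in every department group — no reversal.

Yes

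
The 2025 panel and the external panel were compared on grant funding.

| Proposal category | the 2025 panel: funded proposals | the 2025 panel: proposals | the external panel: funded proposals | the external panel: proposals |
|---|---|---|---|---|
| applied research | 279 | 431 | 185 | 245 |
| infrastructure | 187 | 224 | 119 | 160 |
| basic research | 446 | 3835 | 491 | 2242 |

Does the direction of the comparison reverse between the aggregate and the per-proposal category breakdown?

No

Applied research: the 2025 panel 279/431 = 64.7%, the external panel 185/245 = 75.5% → the external panel
Infrastructure: the 2025 panel 187/224 = 83.5%, the external panel 119/160 = 74.4% → the 2025 panel
Basic research: the 2025 panel 446/3835 = 11.6%, the external panel 491/2242 = 21.9% → the external panel
Overall: the 2025 panel 912/4490 = 20.3%, the external panel 795/2647 = 30.0% → the external panel
Neither sweeps: the 2025 panel wins 1 of 3 groups, the external panel wins 2. The external panel wins overall but not every group — no Simpson reversal.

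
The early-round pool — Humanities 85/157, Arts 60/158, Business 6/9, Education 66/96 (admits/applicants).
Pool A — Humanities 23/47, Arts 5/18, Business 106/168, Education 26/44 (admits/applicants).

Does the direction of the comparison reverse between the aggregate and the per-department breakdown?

Yes

Humanities: the early-round pool 85/157 = 54.1%, Pool A 23/47 = 48.9% → the early-round pool
Arts: the early-round pool 60/158 = 38.0%, Pool A 5/18 = 27.8% → the early-round pool
Business: the early-round pool 6/9 = 66.7%, Pool A 106/168 = 63.1% → the early-round pool
Education: the early-round pool 66/96 = 68.8%, Pool A 26/44 = 59.1% → the early-round pool
Overall: the early-round pool 217/420 = 51.7%, Pool A 160/277 = 57.8% → Pool A
The early-round pool wins each department group but Pool A wins overall — the comparison reverses. The early-round pool's applicants skew toward Arts, which has a lower base rate.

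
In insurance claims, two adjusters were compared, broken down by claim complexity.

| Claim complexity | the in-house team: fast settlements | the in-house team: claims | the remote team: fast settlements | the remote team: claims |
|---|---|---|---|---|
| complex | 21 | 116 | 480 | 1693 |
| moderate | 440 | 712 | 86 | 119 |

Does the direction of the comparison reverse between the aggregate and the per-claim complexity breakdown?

Complex: the in-house team 21/116 = 18.1%, the remote team 480/1693 = 28.4% → the remote team
Moderate: the in-house team 440/712 = 61.8%, the remote team 86/119 = 72.3% → the remote team
Overall: the in-house team 461/828 = 55.7%, the remote team 566/1812 = 31.2% → the in-house team
The remote team wins each claim group but the in-house team wins overall — the comparison reverses. The remote team's claims skew toward complex, which has a lower base rate.

Yes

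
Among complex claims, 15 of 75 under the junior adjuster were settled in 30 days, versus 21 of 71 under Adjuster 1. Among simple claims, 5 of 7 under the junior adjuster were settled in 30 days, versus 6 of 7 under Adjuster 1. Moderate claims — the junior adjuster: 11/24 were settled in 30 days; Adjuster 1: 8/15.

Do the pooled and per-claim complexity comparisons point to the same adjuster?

Complex: the junior adjuster 15/75 = 20.0%, Adjuster 1 21/71 = 29.6% → Adjuster 1
Simple: the junior adjuster 5/7 = 71.4%, Adjuster 1 6/7 = 85.7% → Adjuster 1
Moderate: the junior adjuster 11/24 = 45.8%, Adjuster 1 8/15 = 53.3% → Adjuster 1
Overall: the junior adjuster 31/106 = 29.2%, Adjuster 1 35/93 = 37.6% → Adjuster 1
Adjuster 1 wins overall and in every claim group — no reversal.

Yes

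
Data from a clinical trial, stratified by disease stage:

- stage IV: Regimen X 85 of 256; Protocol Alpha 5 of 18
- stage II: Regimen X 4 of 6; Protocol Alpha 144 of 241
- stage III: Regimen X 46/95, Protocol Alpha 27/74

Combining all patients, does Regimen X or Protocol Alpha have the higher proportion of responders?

Stage IV: Regimen X 85/256 = 33.2%, Protocol Alpha 5/18 = 27.8% → Regimen X
Stage II: Regimen X 4/6 = 66.7%, Protocol Alpha 144/241 = 59.8% → Regimen X
Stage III: Regimen X 46/95 = 48.4%, Protocol Alpha 27/74 = 36.5% → Regimen X
Overall: Regimen X 135/357 = 37.8%, Protocol Alpha 176/333 = 52.9% → Protocol Alpha
(Regimen X wins every disease group but Protocol Alpha wins overall — Regimen X's patients skew toward the low-rate stage IV group.)

Protocol Alpha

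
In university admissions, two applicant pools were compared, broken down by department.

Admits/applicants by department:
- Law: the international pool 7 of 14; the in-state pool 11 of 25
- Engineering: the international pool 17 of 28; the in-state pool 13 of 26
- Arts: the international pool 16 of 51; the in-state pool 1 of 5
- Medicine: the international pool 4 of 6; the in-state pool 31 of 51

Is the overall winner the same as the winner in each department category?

No

Law: the international pool 7/14 = 50.0%, the in-state pool 11/25 = 44.0% → the international pool
Engineering: the international pool 17/28 = 60.7%, the in-state pool 13/26 = 50.0% → the international pool
Arts: the international pool 16/51 = 31.4%, the in-state pool 1/5 = 20.0% → the international pool
Medicine: the international pool 4/6 = 66.7%, the in-state pool 31/51 = 60.8% → the international pool
Overall: the international pool 44/99 = 44.4%, the in-state pool 56/107 = 52.3% → the in-state pool
The international pool wins each department group but the in-state pool wins overall — the comparison reverses. The international pool's applicants skew toward Arts, which has a lower base rate.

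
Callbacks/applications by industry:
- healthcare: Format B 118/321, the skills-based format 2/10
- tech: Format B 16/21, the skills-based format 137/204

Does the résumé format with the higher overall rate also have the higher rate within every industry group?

No

Healthcare: Format B 118/321 = 36.8%, the skills-based format 2/10 = 20.0% → Format B
Tech: Format B 16/21 = 76.2%, the skills-based format 137/204 = 67.2% → Format B
Overall: Format B 134/342 = 39.2%, the skills-based format 139/214 = 65.0% → the skills-based format
Format B wins each industry group but the skills-based format wins overall — the comparison reverses. Format B's applications skew toward healthcare, which has a lower base rate.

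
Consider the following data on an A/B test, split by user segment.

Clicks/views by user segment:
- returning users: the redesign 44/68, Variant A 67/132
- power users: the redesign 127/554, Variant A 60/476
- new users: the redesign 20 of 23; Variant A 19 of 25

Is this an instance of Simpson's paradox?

No

Returning users: the redesign 44/68 = 64.7%, Variant A 67/132 = 50.8% → the redesign
Power users: the redesign 127/554 = 22.9%, Variant A 60/476 = 12.6% → the redesign
New users: the redesign 20/23 = 87.0%, Variant A 19/25 = 76.0% → the redesign
Overall: the redesign 191/645 = 29.6%, Variant A 146/633 = 23.1% → the redesign
The redesign wins overall and in every user group — no reversal.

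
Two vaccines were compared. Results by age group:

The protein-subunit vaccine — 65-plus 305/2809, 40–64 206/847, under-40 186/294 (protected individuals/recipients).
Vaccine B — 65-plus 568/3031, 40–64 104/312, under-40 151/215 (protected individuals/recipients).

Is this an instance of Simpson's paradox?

No

65-plus: the protein-subunit vaccine 305/2809 = 10.9%, Vaccine B 568/3031 = 18.7% → Vaccine B
40–64: the protein-subunit vaccine 206/847 = 24.3%, Vaccine B 104/312 = 33.3% → Vaccine B
Under-40: the protein-subunit vaccine 186/294 = 63.3%, Vaccine B 151/215 = 70.2% → Vaccine B
Overall: the protein-subunit vaccine 697/3950 = 17.6%, Vaccine B 823/3558 = 23.1% → Vaccine B
Vaccine B wins overall and in every age group — no reversal.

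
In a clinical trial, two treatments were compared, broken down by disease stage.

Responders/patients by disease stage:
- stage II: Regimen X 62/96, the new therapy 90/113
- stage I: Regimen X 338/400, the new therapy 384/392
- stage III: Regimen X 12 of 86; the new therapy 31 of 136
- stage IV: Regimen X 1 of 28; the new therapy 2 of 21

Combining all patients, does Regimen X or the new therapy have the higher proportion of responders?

Stage II: Regimen X 62/96 = 64.6%, the new therapy 90/113 = 79.6% → the new therapy
Stage I: Regimen X 338/400 = 84.5%, the new therapy 384/392 = 98.0% → the new therapy
Stage III: Regimen X 12/86 = 14.0%, the new therapy 31/136 = 22.8% → the new therapy
Stage IV: Regimen X 1/28 = 3.6%, the new therapy 2/21 = 9.5% → the new therapy
Overall: Regimen X 413/610 = 67.7%, the new therapy 507/662 = 76.6% → the new therapy

the new therapy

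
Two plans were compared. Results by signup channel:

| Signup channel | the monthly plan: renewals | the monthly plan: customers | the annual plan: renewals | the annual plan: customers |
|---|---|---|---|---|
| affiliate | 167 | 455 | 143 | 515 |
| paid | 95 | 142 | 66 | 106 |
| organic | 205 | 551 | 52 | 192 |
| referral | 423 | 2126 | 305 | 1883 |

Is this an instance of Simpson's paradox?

No

Affiliate: the monthly plan 167/455 = 36.7%, the annual plan 143/515 = 27.8% → the monthly plan
Paid: the monthly plan 95/142 = 66.9%, the annual plan 66/106 = 62.3% → the monthly plan
Organic: the monthly plan 205/551 = 37.2%, the annual plan 52/192 = 27.1% → the monthly plan
Referral: the monthly plan 423/2126 = 19.9%, the annual plan 305/1883 = 16.2% → the monthly plan
Overall: the monthly plan 890/3274 = 27.2%, the annual plan 566/2696 = 21.0% → the monthly plan
The monthly plan wins overall and in every signup group — no reversal.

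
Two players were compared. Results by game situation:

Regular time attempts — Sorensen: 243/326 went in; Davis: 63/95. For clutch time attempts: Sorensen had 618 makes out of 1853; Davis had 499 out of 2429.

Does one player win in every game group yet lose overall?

No

Regular time: Sorensen 243/326 = 74.5%, Davis 63/95 = 66.3% → Sorensen
Clutch time: Sorensen 618/1853 = 33.4%, Davis 499/2429 = 20.5% → Sorensen
Overall: Sorensen 861/2179 = 39.5%, Davis 562/2524 = 22.3% → Sorensen
Sorensen wins overall and in every game group — no reversal.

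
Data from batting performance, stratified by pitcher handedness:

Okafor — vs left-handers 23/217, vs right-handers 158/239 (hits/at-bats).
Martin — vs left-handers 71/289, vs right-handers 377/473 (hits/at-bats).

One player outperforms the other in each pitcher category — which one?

Vs left-handers: Okafor 23/217 = 10.6%, Martin 71/289 = 24.6% → Martin
Vs right-handers: Okafor 158/239 = 66.1%, Martin 377/473 = 79.7% → Martin
Martin has the higher rate in both groups.

Martin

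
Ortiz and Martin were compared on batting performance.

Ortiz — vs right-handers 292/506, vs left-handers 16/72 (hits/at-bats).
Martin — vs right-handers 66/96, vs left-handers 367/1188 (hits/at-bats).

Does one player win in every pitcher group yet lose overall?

Vs right-handers: Ortiz 292/506 = 57.7%, Martin 66/96 = 68.8% → Martin
Vs left-handers: Ortiz 16/72 = 22.2%, Martin 367/1188 = 30.9% → Martin
Overall: Ortiz 308/578 = 53.3%, Martin 433/1284 = 33.7% → Ortiz
Martin wins each pitcher group but Ortiz wins overall — the comparison reverses. Martin's at-bats skew toward vs left-handers, which has a lower base rate.

Yes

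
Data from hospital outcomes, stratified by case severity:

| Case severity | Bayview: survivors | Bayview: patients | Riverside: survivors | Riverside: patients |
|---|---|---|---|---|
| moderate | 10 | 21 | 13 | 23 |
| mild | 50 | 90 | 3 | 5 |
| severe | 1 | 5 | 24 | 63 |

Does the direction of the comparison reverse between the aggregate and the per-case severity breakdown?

Yes

Moderate: Bayview 10/21 = 47.6%, Riverside 13/23 = 56.5% → Riverside
Mild: Bayview 50/90 = 55.6%, Riverside 3/5 = 60.0% → Riverside
Severe: Bayview 1/5 = 20.0%, Riverside 24/63 = 38.1% → Riverside
Overall: Bayview 61/116 = 52.6%, Riverside 40/91 = 44.0% → Bayview
Riverside wins each case group but Bayview wins overall — the comparison reverses. Riverside's patients skew toward severe, which has a lower base rate.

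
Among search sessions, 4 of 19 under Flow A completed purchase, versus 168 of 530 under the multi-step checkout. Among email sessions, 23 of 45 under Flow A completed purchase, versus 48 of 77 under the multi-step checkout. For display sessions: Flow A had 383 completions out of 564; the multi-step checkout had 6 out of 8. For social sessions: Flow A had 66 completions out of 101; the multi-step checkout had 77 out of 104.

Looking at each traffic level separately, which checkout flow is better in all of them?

Search: Flow A 4/19 = 21.1%, the multi-step checkout 168/530 = 31.7% → the multi-step checkout
Email: Flow A 23/45 = 51.1%, the multi-step checkout 48/77 = 62.3% → the multi-step checkout
Display: Flow A 383/564 = 67.9%, the multi-step checkout 6/8 = 75.0% → the multi-step checkout
Social: Flow A 66/101 = 65.3%, the multi-step checkout 77/104 = 74.0% → the multi-step checkout
The multi-step checkout has the higher rate in all 4 groups.

the multi-step checkout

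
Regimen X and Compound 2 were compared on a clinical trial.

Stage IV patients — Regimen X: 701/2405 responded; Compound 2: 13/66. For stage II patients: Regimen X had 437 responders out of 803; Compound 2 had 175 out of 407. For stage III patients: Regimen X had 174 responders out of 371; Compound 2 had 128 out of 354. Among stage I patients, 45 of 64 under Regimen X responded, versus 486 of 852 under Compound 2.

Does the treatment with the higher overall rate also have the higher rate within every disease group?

Stage IV: Regimen X 701/2405 = 29.1%, Compound 2 13/66 = 19.7% → Regimen X
Stage II: Regimen X 437/803 = 54.4%, Compound 2 175/407 = 43.0% → Regimen X
Stage III: Regimen X 174/371 = 46.9%, Compound 2 128/354 = 36.2% → Regimen X
Stage I: Regimen X 45/64 = 70.3%, Compound 2 486/852 = 57.0% → Regimen X
Overall: Regimen X 1357/3643 = 37.2%, Compound 2 802/1679 = 47.8% → Compound 2
Regimen X wins each disease group but Compound 2 wins overall — the comparison reverses. Regimen X's patients skew toward stage IV, which has a lower base rate.

No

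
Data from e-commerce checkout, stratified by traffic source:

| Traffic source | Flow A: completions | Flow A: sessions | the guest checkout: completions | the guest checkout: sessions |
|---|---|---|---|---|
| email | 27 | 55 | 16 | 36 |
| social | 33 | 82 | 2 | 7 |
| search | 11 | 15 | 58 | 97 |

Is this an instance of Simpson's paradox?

Yes

Email: Flow A 27/55 = 49.1%, the guest checkout 16/36 = 44.4% → Flow A
Social: Flow A 33/82 = 40.2%, the guest checkout 2/7 = 28.6% → Flow A
Search: Flow A 11/15 = 73.3%, the guest checkout 58/97 = 59.8% → Flow A
Overall: Flow A 71/152 = 46.7%, the guest checkout 76/140 = 54.3% → the guest checkout
Flow A wins each traffic group but the guest checkout wins overall — the comparison reverses. Flow A's sessions skew toward social, which has a lower base rate.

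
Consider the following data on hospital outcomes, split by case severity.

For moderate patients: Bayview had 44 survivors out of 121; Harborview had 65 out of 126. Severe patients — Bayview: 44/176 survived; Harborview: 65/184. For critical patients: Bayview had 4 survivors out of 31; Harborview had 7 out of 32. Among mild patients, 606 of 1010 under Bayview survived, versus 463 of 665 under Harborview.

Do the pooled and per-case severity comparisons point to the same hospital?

Yes

Moderate: Bayview 44/121 = 36.4%, Harborview 65/126 = 51.6% → Harborview
Severe: Bayview 44/176 = 25.0%, Harborview 65/184 = 35.3% → Harborview
Critical: Bayview 4/31 = 12.9%, Harborview 7/32 = 21.9% → Harborview
Mild: Bayview 606/1010 = 60.0%, Harborview 463/665 = 69.6% → Harborview
Overall: Bayview 698/1338 = 52.2%, Harborview 600/1007 = 59.6% → Harborview
Harborview wins overall and in every case group — no reversal.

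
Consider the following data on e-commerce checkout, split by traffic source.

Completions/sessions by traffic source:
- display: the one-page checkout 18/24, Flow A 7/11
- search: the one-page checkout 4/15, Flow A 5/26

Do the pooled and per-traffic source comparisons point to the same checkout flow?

Yes

Display: the one-page checkout 18/24 = 75.0%, Flow A 7/11 = 63.6% → the one-page checkout
Search: the one-page checkout 4/15 = 26.7%, Flow A 5/26 = 19.2% → the one-page checkout
Overall: the one-page checkout 22/39 = 56.4%, Flow A 12/37 = 32.4% → the one-page checkout
The one-page checkout wins overall and in every traffic group — no reversal.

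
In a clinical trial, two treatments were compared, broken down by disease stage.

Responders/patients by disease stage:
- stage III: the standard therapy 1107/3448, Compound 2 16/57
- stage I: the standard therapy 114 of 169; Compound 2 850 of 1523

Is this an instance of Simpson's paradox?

Stage III: the standard therapy 1107/3448 = 32.1%, Compound 2 16/57 = 28.1% → the standard therapy
Stage I: the standard therapy 114/169 = 67.5%, Compound 2 850/1523 = 55.8% → the standard therapy
Overall: the standard therapy 1221/3617 = 33.8%, Compound 2 866/1580 = 54.8% → Compound 2
The standard therapy wins each disease group but Compound 2 wins overall — the comparison reverses. The standard therapy's patients skew toward stage III, which has a lower base rate.

Yes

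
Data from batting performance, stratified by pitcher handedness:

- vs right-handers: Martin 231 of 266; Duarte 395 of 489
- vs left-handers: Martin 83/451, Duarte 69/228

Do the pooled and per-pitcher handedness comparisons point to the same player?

Vs right-handers: Martin 231/266 = 86.8%, Duarte 395/489 = 80.8% → Martin
Vs left-handers: Martin 83/451 = 18.4%, Duarte 69/228 = 30.3% → Duarte
Overall: Martin 314/717 = 43.8%, Duarte 464/717 = 64.7% → Duarte
Neither sweeps: Martin wins 1 of 2 groups, Duarte wins 1. Duarte wins overall but not every group — no Simpson reversal.

No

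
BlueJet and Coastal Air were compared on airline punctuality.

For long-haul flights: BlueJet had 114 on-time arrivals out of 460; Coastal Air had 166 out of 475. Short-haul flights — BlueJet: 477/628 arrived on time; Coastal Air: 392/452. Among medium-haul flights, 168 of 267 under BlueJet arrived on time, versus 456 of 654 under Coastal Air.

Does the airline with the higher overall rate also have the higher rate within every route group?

Long-haul: BlueJet 114/460 = 24.8%, Coastal Air 166/475 = 34.9% → Coastal Air
Short-haul: BlueJet 477/628 = 76.0%, Coastal Air 392/452 = 86.7% → Coastal Air
Medium-haul: BlueJet 168/267 = 62.9%, Coastal Air 456/654 = 69.7% → Coastal Air
Overall: BlueJet 759/1355 = 56.0%, Coastal Air 1014/1581 = 64.1% → Coastal Air
Coastal Air wins overall and in every route group — no reversal.

Yes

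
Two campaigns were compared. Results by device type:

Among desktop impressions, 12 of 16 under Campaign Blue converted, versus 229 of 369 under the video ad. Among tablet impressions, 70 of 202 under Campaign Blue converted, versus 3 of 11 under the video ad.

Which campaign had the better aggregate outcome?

the video ad

Desktop: Campaign Blue 12/16 = 75.0%, the video ad 229/369 = 62.1% → Campaign Blue
Tablet: Campaign Blue 70/202 = 34.7%, the video ad 3/11 = 27.3% → Campaign Blue
Overall: Campaign Blue 82/218 = 37.6%, the video ad 232/380 = 61.1% → the video ad
(Campaign Blue wins every device group but the video ad wins overall — Campaign Blue's impressions skew toward the low-rate tablet group.)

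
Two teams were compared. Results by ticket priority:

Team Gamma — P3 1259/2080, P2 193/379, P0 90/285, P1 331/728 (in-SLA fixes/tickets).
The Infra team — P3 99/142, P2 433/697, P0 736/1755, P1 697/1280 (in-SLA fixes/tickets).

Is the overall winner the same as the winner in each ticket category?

No

P3: Team Gamma 1259/2080 = 60.5%, the Infra team 99/142 = 69.7% → the Infra team
P2: Team Gamma 193/379 = 50.9%, the Infra team 433/697 = 62.1% → the Infra team
P0: Team Gamma 90/285 = 31.6%, the Infra team 736/1755 = 41.9% → the Infra team
P1: Team Gamma 331/728 = 45.5%, the Infra team 697/1280 = 54.5% → the Infra team
Overall: Team Gamma 1873/3472 = 53.9%, the Infra team 1965/3874 = 50.7% → Team Gamma
The Infra team wins each ticket group but Team Gamma wins overall — the comparison reverses. The Infra team's tickets skew toward P0, which has a lower base rate.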